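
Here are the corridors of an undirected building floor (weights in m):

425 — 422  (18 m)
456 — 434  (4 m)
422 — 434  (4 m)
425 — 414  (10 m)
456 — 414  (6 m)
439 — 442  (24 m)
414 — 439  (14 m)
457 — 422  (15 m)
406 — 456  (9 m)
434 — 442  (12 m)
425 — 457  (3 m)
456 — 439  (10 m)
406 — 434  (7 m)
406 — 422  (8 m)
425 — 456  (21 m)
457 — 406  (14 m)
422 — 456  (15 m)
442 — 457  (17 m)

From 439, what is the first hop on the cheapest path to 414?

Compare a few routes:
439–414: 14 = 14
439–456–414: 10+6 = 16
The minimum is 14 m via 439–414.
So from 439 the first move is to 414.

414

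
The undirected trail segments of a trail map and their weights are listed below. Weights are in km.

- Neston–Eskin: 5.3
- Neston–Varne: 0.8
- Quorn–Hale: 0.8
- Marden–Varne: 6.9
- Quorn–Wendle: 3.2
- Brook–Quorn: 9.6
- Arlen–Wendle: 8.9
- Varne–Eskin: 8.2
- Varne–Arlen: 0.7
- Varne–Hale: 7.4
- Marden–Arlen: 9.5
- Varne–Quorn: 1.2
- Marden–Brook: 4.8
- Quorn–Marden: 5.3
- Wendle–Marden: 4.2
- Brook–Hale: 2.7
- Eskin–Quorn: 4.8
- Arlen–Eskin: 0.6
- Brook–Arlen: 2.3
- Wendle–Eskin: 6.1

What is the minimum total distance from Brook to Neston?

Settle nodes by increasing distance from Brook:
Brook: 0
Arlen: 2.3  (via Brook)
Hale: 2.7  (via Brook)
Eskin: 2.9  (via Arlen)
Varne: 3  (via Arlen)
Quorn: 3.5  (via Hale)
Neston: 3.8  (via Varne)
Shortest route: Brook–Arlen–Varne–Neston = 3.8 km.

3.8 km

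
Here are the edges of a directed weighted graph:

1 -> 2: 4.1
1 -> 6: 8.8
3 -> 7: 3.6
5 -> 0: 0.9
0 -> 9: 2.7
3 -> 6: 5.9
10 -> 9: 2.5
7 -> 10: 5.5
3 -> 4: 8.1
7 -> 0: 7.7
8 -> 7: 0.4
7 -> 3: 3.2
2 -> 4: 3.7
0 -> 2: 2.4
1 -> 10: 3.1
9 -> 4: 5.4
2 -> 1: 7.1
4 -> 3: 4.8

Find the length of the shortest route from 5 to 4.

7

Compare a few routes:
5–0–9–4: 0.9+2.7+5.4 = 9
5–0–2–4: 0.9+2.4+3.7 = 7
Cheapest is 5–0–2–4 at 7.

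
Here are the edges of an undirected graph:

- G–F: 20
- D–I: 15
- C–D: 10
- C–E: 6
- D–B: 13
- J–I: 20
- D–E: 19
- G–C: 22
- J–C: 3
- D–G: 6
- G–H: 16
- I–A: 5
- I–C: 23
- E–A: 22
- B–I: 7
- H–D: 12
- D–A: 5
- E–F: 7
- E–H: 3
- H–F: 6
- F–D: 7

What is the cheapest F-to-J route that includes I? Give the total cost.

37

Shortest F→I: F → D → A → I = 17
Shortest I→J: I → J = 20
Total via I: 17 + 20 = 37.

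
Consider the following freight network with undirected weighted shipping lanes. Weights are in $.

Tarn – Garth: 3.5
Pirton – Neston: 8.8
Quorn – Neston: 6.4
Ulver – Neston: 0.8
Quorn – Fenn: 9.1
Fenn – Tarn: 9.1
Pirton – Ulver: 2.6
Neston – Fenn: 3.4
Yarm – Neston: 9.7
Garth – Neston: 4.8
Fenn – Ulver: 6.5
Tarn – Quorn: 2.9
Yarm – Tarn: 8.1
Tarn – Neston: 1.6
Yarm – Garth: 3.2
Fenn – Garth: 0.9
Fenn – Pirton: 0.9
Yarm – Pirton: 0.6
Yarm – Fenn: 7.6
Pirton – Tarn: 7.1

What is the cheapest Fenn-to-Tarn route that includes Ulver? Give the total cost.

$5.9

Best Fenn to Ulver: Fenn → Pirton → Ulver costing 3.5
Best Ulver to Tarn: Ulver → Neston → Tarn costing 2.4
Total via Ulver: 3.5 + 2.4 = $5.9.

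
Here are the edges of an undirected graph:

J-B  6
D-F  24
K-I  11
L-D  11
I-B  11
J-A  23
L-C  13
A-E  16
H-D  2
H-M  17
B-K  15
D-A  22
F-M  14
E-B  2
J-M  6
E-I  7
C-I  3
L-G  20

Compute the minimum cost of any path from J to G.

Compare a few routes:
J → B → E → I → C → L → G: 6+2+7+3+13+20 = 51
J → M → H → D → L → G: 6+17+2+11+20 = 56
J → B → K → I → C → L → G: 6+15+11+3+13+20 = 68
J → B → I → C → L → G: 6+11+3+13+20 = 53
The minimum is 51 via J → B → E → I → C → L → G.

51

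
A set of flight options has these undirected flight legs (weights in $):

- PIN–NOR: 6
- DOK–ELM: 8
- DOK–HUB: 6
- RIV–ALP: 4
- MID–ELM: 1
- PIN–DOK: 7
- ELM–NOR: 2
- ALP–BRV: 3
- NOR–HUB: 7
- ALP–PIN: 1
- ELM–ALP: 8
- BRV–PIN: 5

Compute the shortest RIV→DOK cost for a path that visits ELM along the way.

Best RIV to ELM: RIV → ALP → ELM costing 12
Best ELM to DOK: ELM → DOK costing 8
Total via ELM: 12 + 8 = $20.

$20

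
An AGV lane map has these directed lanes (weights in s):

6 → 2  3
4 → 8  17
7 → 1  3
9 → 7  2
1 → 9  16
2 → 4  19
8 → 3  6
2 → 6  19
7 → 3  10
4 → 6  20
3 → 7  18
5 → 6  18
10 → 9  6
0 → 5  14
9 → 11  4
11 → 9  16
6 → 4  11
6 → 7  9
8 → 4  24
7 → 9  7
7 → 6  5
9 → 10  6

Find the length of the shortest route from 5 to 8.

46 s

Compare a few routes:
5 - 6 - 4 - 8: 18+11+17 = 46
5 - 6 - 2 - 4 - 8: 18+3+19+17 = 57
The minimum is 46 s via 5 - 6 - 4 - 8.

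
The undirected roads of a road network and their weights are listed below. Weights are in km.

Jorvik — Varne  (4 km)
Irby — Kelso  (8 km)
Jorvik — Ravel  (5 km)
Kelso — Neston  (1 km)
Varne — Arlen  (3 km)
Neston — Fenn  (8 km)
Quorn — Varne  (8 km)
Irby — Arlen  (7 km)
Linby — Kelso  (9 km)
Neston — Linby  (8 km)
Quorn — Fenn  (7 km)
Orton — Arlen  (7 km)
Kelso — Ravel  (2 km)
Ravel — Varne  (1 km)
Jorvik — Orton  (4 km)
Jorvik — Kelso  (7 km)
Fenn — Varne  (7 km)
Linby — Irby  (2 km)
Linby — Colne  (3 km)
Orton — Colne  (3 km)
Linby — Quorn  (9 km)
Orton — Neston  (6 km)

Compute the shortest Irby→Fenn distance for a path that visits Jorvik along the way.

23 km

Shortest Irby→Jorvik: Irby–Linby–Colne–Orton–Jorvik = 12
Shortest Jorvik→Fenn: Jorvik–Varne–Fenn = 11
Total via Jorvik: 12 + 11 = 23 km.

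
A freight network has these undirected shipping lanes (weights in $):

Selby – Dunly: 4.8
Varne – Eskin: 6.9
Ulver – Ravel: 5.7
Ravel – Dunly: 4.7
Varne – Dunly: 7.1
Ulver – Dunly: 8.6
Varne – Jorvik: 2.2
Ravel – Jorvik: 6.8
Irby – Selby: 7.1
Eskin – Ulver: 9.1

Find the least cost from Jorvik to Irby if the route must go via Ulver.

Best Jorvik to Ulver: Jorvik → Ravel → Ulver costing 12.5
Best Ulver to Irby: Ulver → Dunly → Selby → Irby costing 20.5
Total via Ulver: 12.5 + 20.5 = $33.

$33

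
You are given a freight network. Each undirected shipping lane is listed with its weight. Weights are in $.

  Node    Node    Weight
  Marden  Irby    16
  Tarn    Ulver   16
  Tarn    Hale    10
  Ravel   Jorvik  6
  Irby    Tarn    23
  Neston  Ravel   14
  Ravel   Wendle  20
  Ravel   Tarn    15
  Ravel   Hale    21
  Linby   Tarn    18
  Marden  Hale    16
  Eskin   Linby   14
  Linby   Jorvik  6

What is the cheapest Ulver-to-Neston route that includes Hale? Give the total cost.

Best Ulver to Hale: Ulver–Tarn–Hale costing 26
Shortest Hale→Neston: Hale–Ravel–Neston = 35
Total via Hale: 26 + 35 = $61.

$61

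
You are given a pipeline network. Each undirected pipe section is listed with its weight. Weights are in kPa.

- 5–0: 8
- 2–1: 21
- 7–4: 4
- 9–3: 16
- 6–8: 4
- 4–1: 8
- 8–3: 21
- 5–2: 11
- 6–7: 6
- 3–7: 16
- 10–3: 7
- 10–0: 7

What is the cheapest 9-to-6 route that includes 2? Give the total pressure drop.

Best 9 to 2: 9 → 3 → 10 → 0 → 5 → 2 costing 49
Best 2 to 6: 2 → 1 → 4 → 7 → 6 costing 39
Total via 2: 49 + 39 = 88 kPa.

88 kPa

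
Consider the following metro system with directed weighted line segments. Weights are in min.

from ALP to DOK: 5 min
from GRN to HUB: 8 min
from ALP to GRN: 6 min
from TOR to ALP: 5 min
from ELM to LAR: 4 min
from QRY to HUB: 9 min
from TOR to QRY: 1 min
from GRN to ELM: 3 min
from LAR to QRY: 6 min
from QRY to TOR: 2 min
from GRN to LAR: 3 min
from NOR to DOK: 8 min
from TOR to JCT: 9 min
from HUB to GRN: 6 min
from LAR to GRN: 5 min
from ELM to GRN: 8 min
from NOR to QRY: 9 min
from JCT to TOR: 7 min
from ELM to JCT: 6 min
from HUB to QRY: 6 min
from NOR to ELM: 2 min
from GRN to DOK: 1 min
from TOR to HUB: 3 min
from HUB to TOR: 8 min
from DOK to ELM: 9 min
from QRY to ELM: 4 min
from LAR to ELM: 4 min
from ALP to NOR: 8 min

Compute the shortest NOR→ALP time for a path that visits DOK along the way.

Best NOR to DOK: NOR → DOK costing 8
Shortest DOK→ALP: DOK → ELM → LAR → QRY → TOR → ALP = 26
Total via DOK: 8 + 26 = 34 min.

34 min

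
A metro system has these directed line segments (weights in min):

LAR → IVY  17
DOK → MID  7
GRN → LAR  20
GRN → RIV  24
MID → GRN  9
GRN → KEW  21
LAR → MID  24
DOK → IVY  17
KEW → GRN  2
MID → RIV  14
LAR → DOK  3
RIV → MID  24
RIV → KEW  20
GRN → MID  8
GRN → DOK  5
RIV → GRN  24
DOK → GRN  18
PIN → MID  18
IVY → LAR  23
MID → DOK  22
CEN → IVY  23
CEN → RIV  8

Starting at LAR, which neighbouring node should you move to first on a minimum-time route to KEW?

DOK

Candidate routes:
LAR–DOK–GRN–KEW: 3+18+21 = 42
LAR–DOK–MID–GRN–KEW: 3+7+9+21 = 40
Cheapest is LAR–DOK–MID–GRN–KEW at 40 min.
So from LAR the first move is to DOK.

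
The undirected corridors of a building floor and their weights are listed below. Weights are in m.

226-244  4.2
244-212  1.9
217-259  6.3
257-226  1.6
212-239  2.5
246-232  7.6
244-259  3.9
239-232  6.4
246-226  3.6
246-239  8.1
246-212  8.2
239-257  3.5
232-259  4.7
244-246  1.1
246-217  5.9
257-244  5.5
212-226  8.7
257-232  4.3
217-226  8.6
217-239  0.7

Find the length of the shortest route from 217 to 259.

Enumerating some paths:
217 → 246 → 244 → 259: 5.9+1.1+3.9 = 10.9
217 → 259: 6.3 = 6.3
217 → 239 → 212 → 244 → 259: 0.7+2.5+1.9+3.9 = 9
217 → 239 → 232 → 259: 0.7+6.4+4.7 = 11.8
Cheapest is 217 → 259 at 6.3 m.

6.3 m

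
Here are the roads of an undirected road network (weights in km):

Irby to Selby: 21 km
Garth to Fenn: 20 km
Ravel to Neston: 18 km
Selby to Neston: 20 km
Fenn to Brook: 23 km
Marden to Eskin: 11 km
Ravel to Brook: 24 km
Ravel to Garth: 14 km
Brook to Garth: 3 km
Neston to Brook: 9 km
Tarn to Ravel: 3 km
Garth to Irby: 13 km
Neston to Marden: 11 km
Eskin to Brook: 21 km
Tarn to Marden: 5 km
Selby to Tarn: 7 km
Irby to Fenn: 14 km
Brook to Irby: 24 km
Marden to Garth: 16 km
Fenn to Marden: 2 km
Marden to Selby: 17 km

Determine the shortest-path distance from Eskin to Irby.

27 km

Shortest distances from Eskin:
Eskin: 0
Marden: 11  (via Eskin)
Fenn: 13  (via Marden)
Tarn: 16  (via Marden)
Ravel: 19  (via Tarn)
Brook: 21  (via Eskin)
Neston: 22  (via Marden)
Selby: 23  (via Tarn)
Garth: 24  (via Brook)
Irby: 27  (via Fenn)
Shortest route: Eskin–Marden–Fenn–Irby = 27 km.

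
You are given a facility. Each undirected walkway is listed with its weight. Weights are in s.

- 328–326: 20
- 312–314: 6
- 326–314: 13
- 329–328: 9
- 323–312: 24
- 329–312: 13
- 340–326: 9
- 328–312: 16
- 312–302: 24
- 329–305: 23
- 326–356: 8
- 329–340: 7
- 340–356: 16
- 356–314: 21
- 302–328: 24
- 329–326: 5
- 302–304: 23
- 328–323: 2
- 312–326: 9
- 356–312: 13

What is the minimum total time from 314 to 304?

Compare a few routes:
314 → 312 → 328 → 302 → 304: 6+16+24+23 = 69
314 → 312 → 302 → 304: 6+24+23 = 53
314 → 326 → 312 → 302 → 304: 13+9+24+23 = 69
The minimum is 53 s via 314 → 312 → 302 → 304.

53 s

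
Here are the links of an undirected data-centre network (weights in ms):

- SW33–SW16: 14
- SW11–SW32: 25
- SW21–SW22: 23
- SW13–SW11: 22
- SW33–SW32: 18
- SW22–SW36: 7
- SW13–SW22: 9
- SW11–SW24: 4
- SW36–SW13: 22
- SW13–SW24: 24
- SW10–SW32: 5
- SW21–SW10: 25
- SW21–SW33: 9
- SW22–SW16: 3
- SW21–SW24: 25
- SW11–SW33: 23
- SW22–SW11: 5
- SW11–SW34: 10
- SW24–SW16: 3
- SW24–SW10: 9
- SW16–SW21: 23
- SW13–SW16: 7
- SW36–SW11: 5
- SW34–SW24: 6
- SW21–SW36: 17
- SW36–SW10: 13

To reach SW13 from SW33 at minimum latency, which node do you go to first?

Candidate routes:
SW33 → SW16 → SW24 → SW11 → SW22 → SW13: 14+3+4+5+9 = 35
SW33 → SW16 → SW22 → SW13: 14+3+9 = 26
SW33 → SW16 → SW13: 14+7 = 21
The minimum is 21 ms via SW33 → SW16 → SW13.
So from SW33 the first move is to SW16.

SW16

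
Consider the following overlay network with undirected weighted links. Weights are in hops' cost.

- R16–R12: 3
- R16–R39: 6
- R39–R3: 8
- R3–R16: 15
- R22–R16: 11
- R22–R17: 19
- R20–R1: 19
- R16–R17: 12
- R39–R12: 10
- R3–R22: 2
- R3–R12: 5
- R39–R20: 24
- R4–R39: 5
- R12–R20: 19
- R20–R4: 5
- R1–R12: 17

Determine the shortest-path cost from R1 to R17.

Enumerating some paths:
R1 - R12 - R3 - R22 - R17: 17+5+2+19 = 43
R1 - R12 - R39 - R16 - R17: 17+10+6+12 = 45
R1 - R12 - R16 - R17: 17+3+12 = 32
Cheapest is R1 - R12 - R16 - R17 at 32 hops' cost.

32 hops' cost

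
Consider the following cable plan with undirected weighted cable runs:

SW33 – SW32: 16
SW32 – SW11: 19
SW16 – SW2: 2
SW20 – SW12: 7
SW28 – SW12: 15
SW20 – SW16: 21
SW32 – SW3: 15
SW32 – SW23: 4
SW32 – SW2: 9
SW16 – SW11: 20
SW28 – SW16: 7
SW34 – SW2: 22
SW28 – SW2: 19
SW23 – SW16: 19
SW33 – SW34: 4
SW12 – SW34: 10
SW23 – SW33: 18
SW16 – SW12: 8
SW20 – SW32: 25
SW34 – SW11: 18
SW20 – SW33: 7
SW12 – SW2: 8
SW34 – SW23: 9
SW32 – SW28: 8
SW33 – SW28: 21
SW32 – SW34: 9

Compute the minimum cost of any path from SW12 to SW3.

32

Compare a few routes:
SW12 → SW2 → SW32 → SW3: 8+9+15 = 32
SW12 → SW34 → SW32 → SW3: 10+9+15 = 34
SW12 → SW16 → SW2 → SW32 → SW3: 8+2+9+15 = 34
The minimum is 32 via SW12 → SW2 → SW32 → SW3.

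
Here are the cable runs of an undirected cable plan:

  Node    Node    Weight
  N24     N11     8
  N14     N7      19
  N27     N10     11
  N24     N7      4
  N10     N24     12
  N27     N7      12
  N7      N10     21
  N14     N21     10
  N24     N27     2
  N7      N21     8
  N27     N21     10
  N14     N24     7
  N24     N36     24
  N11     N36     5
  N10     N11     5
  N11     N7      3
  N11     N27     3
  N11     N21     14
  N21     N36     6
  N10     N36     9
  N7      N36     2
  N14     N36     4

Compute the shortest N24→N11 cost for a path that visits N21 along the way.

23

Shortest N24→N21: N24–N27–N21 = 12
Best N21 to N11: N21–N36–N11 costing 11
Total via N21: 12 + 11 = 23.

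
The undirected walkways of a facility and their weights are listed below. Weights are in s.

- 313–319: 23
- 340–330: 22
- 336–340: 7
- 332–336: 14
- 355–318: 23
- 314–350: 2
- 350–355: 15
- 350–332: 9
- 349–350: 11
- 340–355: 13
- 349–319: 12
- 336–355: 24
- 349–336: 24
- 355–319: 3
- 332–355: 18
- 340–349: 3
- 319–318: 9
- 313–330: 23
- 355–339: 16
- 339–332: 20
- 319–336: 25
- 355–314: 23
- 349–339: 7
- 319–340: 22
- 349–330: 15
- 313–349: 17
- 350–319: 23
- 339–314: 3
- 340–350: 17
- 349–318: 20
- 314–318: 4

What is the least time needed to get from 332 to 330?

Enumerating some paths:
332 → 336 → 340 → 349 → 330: 14+7+3+15 = 39
332 → 350 → 314 → 339 → 349 → 330: 9+2+3+7+15 = 36
332 → 350 → 349 → 330: 9+11+15 = 35
332 → 339 → 349 → 330: 20+7+15 = 42
Cheapest is 332 → 350 → 349 → 330 at 35 s.

35 s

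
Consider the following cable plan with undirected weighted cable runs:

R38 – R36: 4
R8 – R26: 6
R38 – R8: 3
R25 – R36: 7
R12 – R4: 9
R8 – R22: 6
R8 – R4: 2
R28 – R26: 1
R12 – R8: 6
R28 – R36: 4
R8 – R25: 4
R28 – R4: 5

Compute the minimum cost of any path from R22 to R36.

13

Running Dijkstra from R22:
R22: 0
R8: 6  (via R22)
R4: 8  (via R8)
R38: 9  (via R8)
R25: 10  (via R8)
R12: 12  (via R8)
R26: 12  (via R8)
R28: 13  (via R4)
R36: 13  (via R38)
Shortest route: R22–R8–R38–R36 = 13.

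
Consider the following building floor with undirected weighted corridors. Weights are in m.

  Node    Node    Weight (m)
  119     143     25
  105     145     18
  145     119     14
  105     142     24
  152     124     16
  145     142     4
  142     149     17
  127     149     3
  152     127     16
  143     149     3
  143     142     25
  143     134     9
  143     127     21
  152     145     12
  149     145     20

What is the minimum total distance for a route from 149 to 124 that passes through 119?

70 m

Shortest 149→119: 149 → 143 → 119 = 28
Shortest 119→124: 119 → 145 → 152 → 124 = 42
Total via 119: 28 + 42 = 70 m.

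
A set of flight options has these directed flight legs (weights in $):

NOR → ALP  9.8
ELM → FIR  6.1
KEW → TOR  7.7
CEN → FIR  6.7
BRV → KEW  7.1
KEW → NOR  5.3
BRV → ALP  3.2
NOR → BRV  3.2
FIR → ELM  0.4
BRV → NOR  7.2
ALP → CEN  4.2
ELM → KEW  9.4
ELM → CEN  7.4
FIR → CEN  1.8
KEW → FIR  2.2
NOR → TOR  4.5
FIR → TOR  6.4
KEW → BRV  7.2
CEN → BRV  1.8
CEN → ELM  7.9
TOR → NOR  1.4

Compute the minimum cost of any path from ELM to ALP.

$12.4

Candidate routes:
ELM - KEW - FIR - CEN - BRV - ALP: 9.4+2.2+1.8+1.8+3.2 = 18.4
ELM - KEW - BRV - ALP: 9.4+7.2+3.2 = 19.8
ELM - CEN - BRV - ALP: 7.4+1.8+3.2 = 12.4
ELM - FIR - CEN - BRV - ALP: 6.1+1.8+1.8+3.2 = 12.9
The minimum is $12.4 via ELM - CEN - BRV - ALP.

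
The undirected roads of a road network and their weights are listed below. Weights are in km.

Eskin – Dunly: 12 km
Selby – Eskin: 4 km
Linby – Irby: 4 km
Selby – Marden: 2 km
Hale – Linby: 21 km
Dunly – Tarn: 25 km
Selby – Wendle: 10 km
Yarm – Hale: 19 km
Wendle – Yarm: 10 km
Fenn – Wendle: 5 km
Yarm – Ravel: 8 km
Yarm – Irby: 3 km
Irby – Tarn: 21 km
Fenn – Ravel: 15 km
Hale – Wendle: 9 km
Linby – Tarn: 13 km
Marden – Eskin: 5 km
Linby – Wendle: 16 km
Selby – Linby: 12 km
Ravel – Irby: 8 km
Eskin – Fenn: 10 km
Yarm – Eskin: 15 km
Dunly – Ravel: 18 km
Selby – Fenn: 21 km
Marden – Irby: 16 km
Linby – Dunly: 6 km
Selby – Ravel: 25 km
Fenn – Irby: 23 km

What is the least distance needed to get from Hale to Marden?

21 km

Shortest distances from Hale:
Hale: 0
Wendle: 9  (via Hale)
Fenn: 14  (via Wendle)
Selby: 19  (via Wendle)
Yarm: 19  (via Hale)
Marden: 21  (via Selby)
Shortest route: Hale → Wendle → Selby → Marden = 21 km.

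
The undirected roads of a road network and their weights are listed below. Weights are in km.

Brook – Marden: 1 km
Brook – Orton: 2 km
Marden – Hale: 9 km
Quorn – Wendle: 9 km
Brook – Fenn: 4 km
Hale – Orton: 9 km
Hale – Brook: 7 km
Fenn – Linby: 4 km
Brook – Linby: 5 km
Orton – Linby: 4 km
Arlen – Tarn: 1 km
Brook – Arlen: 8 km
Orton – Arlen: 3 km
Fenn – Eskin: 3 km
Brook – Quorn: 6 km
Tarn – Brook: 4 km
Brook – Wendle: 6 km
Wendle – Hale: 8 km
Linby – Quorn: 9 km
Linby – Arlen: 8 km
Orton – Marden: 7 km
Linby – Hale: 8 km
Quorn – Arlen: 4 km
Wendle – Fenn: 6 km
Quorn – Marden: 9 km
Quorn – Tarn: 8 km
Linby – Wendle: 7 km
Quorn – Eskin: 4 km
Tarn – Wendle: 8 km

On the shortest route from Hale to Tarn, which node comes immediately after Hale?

Brook

Enumerating some paths:
Hale → Orton → Arlen → Tarn: 9+3+1 = 13
Hale → Marden → Brook → Tarn: 9+1+4 = 14
Hale → Brook → Orton → Arlen → Tarn: 7+2+3+1 = 13
Hale → Brook → Tarn: 7+4 = 11
Cheapest is Hale → Brook → Tarn at 11 km.
So from Hale the first move is to Brook.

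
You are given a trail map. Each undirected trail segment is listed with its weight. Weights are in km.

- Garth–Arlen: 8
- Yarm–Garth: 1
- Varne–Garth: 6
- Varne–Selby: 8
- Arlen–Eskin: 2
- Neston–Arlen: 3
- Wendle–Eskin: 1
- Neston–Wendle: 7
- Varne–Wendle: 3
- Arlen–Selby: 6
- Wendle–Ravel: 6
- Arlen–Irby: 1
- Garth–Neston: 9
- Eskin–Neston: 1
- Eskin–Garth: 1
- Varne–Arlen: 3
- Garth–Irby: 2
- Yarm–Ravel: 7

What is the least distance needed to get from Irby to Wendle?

4 km

Settle nodes by increasing distance from Irby:
Irby: 0
Arlen: 1  (via Irby)
Garth: 2  (via Irby)
Eskin: 3  (via Arlen)
Yarm: 3  (via Garth)
Varne: 4  (via Arlen)
Wendle: 4  (via Eskin)
Shortest route: Irby → Arlen → Eskin → Wendle = 4 km.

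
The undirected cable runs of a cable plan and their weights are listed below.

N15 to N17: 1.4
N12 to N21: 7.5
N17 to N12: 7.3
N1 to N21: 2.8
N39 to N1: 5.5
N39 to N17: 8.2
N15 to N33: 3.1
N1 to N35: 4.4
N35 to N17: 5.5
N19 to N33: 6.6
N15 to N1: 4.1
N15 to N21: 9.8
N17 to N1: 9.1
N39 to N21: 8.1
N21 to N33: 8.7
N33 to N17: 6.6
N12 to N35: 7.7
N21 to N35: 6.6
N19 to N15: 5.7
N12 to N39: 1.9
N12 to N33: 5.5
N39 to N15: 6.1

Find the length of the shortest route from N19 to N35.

12.6

Compare a few routes:
N19–N15–N1–N35: 5.7+4.1+4.4 = 14.2
N19–N33–N15–N17–N35: 6.6+3.1+1.4+5.5 = 16.6
N19–N33–N15–N1–N35: 6.6+3.1+4.1+4.4 = 18.2
N19–N15–N17–N35: 5.7+1.4+5.5 = 12.6
The minimum is 12.6 via N19–N15–N17–N35.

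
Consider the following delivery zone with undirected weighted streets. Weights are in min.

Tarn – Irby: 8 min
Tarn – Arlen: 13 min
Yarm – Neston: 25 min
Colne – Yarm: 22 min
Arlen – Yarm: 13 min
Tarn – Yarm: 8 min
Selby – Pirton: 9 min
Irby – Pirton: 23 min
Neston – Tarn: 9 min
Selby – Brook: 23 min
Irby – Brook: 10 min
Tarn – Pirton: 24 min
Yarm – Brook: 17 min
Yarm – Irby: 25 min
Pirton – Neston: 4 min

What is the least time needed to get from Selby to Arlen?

35 min

Compare a few routes:
Selby - Pirton - Neston - Tarn - Yarm - Arlen: 9+4+9+8+13 = 43
Selby - Pirton - Tarn - Arlen: 9+24+13 = 46
Selby - Pirton - Neston - Tarn - Arlen: 9+4+9+13 = 35
Cheapest is Selby - Pirton - Neston - Tarn - Arlen at 35 min.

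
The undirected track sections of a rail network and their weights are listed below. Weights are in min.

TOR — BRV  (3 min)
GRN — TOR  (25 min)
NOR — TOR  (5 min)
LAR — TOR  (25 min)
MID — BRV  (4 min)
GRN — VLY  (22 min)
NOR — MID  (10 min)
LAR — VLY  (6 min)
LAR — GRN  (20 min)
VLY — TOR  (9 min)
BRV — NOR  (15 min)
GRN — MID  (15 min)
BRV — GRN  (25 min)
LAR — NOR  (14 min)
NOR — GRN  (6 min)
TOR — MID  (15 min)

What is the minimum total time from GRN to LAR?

Settle nodes by increasing distance from GRN:
GRN: 0
NOR: 6  (via GRN)
TOR: 11  (via NOR)
BRV: 14  (via TOR)
MID: 15  (via GRN)
LAR: 20  (via GRN)
Shortest route: GRN–LAR = 20 min.

20 min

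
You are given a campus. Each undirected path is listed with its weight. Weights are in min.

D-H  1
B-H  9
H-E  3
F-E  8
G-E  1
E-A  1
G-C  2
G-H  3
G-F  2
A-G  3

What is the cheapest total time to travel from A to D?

Compare a few routes:
A → E → G → H → D: 1+1+3+1 = 6
A → E → H → D: 1+3+1 = 5
A → G → H → D: 3+3+1 = 7
Cheapest is A → E → H → D at 5 min.

5 min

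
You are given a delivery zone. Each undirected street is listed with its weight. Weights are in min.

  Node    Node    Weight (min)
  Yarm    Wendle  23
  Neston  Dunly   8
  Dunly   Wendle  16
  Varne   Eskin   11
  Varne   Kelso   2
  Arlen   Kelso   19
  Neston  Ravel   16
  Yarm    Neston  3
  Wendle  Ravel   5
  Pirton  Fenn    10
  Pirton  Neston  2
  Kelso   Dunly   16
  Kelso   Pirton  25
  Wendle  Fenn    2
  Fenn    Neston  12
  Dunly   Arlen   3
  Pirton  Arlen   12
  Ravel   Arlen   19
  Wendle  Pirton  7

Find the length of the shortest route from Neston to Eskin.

Candidate routes:
Neston–Pirton–Kelso–Varne–Eskin: 2+25+2+11 = 40
Neston–Dunly–Kelso–Varne–Eskin: 8+16+2+11 = 37
Neston–Dunly–Arlen–Kelso–Varne–Eskin: 8+3+19+2+11 = 43
Cheapest is Neston–Dunly–Kelso–Varne–Eskin at 37 min.

37 min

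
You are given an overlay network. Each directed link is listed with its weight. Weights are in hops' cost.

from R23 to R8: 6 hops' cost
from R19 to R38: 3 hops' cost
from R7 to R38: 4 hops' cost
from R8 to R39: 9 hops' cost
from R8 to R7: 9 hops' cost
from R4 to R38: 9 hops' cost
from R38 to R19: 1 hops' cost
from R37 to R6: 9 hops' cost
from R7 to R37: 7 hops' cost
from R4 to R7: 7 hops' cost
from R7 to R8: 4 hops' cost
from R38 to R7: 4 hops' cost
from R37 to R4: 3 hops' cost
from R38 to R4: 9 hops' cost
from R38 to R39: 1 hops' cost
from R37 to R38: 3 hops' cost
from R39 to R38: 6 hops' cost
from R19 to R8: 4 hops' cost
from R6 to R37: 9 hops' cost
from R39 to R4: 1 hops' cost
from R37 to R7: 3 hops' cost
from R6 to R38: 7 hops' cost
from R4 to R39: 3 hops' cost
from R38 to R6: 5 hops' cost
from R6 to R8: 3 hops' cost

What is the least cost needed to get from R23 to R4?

Shortest distances from R23:
R23: 0
R8: 6  (via R23)
R7: 15  (via R8)
R39: 15  (via R8)
R4: 16  (via R39)
Shortest route: R23 → R8 → R39 → R4 = 16 hops' cost.

16 hops' cost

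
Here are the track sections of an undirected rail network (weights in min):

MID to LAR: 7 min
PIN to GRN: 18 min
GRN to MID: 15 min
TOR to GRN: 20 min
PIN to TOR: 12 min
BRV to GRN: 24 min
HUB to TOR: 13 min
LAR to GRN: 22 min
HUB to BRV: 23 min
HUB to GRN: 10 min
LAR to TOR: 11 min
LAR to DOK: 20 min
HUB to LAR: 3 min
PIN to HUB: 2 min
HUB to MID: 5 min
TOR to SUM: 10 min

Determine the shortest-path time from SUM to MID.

28 min

Enumerating some paths:
SUM → TOR → PIN → HUB → MID: 10+12+2+5 = 29
SUM → TOR → LAR → MID: 10+11+7 = 28
Cheapest is SUM → TOR → LAR → MID at 28 min.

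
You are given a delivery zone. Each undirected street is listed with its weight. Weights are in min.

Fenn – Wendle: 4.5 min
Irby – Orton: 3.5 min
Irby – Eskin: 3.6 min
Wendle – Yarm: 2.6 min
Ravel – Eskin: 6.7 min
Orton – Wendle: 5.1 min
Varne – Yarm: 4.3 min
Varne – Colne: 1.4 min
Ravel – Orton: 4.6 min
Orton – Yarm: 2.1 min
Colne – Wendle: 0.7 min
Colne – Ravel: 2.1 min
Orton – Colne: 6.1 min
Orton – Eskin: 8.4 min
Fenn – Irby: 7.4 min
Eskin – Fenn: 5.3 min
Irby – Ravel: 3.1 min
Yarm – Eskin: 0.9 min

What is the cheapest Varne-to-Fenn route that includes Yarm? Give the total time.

Best Varne to Yarm: Varne → Yarm costing 4.3
Shortest Yarm→Fenn: Yarm → Eskin → Fenn = 6.2
Total via Yarm: 4.3 + 6.2 = 10.5 min.

10.5 min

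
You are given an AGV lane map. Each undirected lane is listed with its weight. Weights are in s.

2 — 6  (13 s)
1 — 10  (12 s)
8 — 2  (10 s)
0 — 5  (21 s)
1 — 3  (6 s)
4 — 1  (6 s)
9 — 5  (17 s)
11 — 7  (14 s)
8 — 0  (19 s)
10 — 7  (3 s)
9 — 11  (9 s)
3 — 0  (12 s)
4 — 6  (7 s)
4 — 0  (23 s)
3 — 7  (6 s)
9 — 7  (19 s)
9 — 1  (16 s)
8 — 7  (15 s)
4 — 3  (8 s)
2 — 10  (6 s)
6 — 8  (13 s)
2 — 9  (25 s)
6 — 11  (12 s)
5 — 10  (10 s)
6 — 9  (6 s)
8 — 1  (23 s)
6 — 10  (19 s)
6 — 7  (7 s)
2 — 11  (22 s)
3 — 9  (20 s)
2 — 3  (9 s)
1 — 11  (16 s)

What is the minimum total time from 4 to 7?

14 s

Running Dijkstra from 4:
4: 0
1: 6  (via 4)
6: 7  (via 4)
3: 8  (via 4)
9: 13  (via 6)
7: 14  (via 6)
Shortest route: 4–6–7 = 14 s.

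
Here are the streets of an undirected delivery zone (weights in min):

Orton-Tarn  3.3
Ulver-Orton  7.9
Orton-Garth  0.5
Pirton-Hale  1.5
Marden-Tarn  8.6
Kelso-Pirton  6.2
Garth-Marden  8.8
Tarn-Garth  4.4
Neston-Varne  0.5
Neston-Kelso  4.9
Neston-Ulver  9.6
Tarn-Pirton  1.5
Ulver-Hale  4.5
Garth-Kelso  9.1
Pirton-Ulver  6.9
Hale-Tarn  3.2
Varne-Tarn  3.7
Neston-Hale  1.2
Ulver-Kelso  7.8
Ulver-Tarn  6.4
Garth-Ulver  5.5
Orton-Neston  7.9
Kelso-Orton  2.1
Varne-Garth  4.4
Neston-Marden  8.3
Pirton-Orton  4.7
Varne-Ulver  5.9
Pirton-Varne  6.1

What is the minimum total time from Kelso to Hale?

Enumerating some paths:
Kelso → Orton → Pirton → Hale: 2.1+4.7+1.5 = 8.3
Kelso → Pirton → Hale: 6.2+1.5 = 7.7
Kelso → Neston → Hale: 4.9+1.2 = 6.1
Cheapest is Kelso → Neston → Hale at 6.1 min.

6.1 min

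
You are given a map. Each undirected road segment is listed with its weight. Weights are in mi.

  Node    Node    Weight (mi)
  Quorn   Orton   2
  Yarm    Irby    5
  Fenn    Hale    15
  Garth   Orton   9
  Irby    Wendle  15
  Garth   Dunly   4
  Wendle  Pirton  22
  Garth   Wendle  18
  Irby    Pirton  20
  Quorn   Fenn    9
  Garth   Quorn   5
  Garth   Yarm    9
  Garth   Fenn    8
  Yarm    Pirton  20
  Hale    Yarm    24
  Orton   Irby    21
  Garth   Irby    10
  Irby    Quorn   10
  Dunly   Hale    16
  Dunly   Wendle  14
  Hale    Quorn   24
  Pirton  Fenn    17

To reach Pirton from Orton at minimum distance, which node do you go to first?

Enumerating some paths:
Orton → Quorn → Fenn → Pirton: 2+9+17 = 28
Orton → Quorn → Garth → Fenn → Pirton: 2+5+8+17 = 32
The minimum is 28 mi via Orton → Quorn → Fenn → Pirton.
So from Orton the first move is to Quorn.

Quorn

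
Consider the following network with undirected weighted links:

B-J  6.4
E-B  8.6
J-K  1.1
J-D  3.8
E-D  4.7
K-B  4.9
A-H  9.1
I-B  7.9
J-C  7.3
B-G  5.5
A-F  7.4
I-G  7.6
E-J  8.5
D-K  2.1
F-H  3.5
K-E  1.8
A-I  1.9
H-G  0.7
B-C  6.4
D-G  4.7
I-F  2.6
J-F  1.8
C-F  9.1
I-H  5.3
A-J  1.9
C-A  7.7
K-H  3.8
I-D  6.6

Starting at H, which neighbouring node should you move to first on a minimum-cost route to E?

Candidate routes:
H - K - E: 3.8+1.8 = 5.6
H - F - J - K - E: 3.5+1.8+1.1+1.8 = 8.2
The minimum is 5.6 via H - K - E.
So from H the first move is to K.

K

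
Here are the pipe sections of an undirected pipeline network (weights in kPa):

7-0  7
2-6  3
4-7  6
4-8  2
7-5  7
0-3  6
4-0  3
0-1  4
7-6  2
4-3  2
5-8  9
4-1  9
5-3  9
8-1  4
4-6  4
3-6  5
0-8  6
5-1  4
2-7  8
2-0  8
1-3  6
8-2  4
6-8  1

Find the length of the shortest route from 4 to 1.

6 kPa

Shortest distances from 4:
4: 0
3: 2  (via 4)
8: 2  (via 4)
0: 3  (via 4)
6: 3  (via 8)
7: 5  (via 6)
1: 6  (via 8)
Shortest route: 4 → 8 → 1 = 6 kPa.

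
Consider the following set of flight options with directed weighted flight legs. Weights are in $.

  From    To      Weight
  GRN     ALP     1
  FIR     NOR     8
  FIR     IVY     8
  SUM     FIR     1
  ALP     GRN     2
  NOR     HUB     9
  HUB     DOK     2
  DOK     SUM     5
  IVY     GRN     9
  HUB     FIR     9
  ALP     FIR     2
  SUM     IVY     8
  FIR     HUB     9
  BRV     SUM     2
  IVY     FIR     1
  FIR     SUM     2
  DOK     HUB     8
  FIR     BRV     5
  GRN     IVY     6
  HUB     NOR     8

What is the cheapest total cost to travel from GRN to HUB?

$12

Candidate routes:
GRN → ALP → FIR → NOR → HUB: 1+2+8+9 = 20
GRN → IVY → FIR → HUB: 6+1+9 = 16
GRN → IVY → FIR → NOR → HUB: 6+1+8+9 = 24
GRN → ALP → FIR → HUB: 1+2+9 = 12
The minimum is $12 via GRN → ALP → FIR → HUB.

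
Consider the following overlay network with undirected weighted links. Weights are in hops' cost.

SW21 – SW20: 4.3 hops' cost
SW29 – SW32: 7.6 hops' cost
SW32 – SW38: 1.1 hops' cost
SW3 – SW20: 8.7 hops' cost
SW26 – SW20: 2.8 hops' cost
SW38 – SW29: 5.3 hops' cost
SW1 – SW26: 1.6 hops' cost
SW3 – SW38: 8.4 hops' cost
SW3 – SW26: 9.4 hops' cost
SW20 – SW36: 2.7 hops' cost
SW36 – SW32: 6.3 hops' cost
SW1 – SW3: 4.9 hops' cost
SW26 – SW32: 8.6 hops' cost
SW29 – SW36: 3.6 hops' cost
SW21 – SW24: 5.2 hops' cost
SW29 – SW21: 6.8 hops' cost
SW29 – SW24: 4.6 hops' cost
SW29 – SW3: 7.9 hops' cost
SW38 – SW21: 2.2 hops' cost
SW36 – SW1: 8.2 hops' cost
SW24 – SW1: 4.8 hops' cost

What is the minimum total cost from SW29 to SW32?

Shortest distances from SW29:
SW29: 0
SW36: 3.6  (via SW29)
SW24: 4.6  (via SW29)
SW38: 5.3  (via SW29)
SW20: 6.3  (via SW36)
SW32: 6.4  (via SW38)
Shortest route: SW29 → SW38 → SW32 = 6.4 hops' cost.

6.4 hops' cost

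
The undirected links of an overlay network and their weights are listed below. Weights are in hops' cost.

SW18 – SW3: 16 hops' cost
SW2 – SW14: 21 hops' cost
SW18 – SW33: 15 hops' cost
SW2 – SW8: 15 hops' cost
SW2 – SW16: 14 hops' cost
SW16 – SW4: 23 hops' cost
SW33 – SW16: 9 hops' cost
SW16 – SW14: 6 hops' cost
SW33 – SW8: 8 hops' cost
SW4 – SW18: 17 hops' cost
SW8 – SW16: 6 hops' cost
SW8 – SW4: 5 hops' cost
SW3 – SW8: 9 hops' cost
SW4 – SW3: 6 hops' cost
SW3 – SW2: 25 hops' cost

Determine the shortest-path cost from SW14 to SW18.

30 hops' cost

Running Dijkstra from SW14:
SW14: 0
SW16: 6  (via SW14)
SW8: 12  (via SW16)
SW33: 15  (via SW16)
SW4: 17  (via SW8)
SW2: 20  (via SW16)
SW3: 21  (via SW8)
SW18: 30  (via SW33)
Shortest route: SW14 → SW16 → SW33 → SW18 = 30 hops' cost.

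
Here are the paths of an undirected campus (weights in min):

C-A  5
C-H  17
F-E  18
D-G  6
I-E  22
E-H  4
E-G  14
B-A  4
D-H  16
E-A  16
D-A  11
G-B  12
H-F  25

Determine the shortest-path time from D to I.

Shortest distances from D:
D: 0
G: 6  (via D)
A: 11  (via D)
B: 15  (via A)
C: 16  (via A)
H: 16  (via D)
E: 20  (via G)
F: 38  (via E)
I: 42  (via E)
Shortest route: D → G → E → I = 42 min.

42 min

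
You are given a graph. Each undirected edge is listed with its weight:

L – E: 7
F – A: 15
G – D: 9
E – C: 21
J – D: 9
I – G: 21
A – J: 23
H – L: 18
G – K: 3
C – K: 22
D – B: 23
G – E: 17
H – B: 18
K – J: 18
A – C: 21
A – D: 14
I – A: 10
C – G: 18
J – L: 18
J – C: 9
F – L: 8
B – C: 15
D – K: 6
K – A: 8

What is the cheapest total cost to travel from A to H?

Compare a few routes:
A - C - B - H: 21+15+18 = 54
A - K - G - E - L - H: 8+3+17+7+18 = 53
A - F - L - H: 15+8+18 = 41
The minimum is 41 via A - F - L - H.

41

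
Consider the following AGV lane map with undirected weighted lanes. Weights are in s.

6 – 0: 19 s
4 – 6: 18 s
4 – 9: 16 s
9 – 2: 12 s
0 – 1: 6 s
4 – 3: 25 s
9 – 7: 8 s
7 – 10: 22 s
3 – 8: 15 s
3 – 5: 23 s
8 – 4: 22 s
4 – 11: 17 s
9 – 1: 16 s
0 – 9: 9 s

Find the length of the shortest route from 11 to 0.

Settle nodes by increasing distance from 11:
11: 0
4: 17  (via 11)
9: 33  (via 4)
6: 35  (via 4)
8: 39  (via 4)
7: 41  (via 9)
0: 42  (via 9)
Shortest route: 11–4–9–0 = 42 s.

42 s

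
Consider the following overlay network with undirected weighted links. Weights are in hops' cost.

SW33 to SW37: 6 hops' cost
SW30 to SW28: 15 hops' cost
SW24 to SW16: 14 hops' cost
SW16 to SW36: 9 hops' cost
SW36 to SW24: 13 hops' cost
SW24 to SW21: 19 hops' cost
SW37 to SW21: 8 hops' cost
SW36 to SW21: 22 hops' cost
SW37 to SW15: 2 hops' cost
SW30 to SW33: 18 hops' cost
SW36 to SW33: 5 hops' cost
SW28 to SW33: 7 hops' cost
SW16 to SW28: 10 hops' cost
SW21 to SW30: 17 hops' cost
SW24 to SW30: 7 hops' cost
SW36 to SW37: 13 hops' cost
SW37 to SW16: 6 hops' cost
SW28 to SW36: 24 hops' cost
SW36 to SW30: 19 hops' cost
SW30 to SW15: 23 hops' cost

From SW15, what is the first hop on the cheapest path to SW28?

Enumerating some paths:
SW15 → SW37 → SW33 → SW28: 2+6+7 = 15
SW15 → SW37 → SW16 → SW28: 2+6+10 = 18
The minimum is 15 hops' cost via SW15 → SW37 → SW33 → SW28.
So from SW15 the first move is to SW37.

SW37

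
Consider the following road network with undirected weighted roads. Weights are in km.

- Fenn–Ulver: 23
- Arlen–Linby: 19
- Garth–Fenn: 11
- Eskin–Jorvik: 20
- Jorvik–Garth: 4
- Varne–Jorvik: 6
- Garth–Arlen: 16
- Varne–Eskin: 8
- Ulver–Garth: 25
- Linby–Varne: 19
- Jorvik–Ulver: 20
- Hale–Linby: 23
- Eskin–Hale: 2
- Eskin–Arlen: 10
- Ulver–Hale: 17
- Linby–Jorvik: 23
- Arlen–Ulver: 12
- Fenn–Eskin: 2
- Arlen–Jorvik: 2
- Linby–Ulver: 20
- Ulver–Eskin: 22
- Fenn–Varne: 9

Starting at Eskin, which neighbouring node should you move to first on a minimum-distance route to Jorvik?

Candidate routes:
Eskin → Varne → Jorvik: 8+6 = 14
Eskin → Fenn → Garth → Jorvik: 2+11+4 = 17
Eskin → Arlen → Jorvik: 10+2 = 12
Cheapest is Eskin → Arlen → Jorvik at 12 km.
So from Eskin the first move is to Arlen.

Arlen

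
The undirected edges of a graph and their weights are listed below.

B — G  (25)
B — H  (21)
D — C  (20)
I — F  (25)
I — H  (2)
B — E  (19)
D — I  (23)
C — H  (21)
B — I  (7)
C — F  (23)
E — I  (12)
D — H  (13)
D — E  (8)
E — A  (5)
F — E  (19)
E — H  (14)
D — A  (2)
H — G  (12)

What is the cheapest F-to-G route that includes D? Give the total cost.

Best F to D: F–E–A–D costing 26
Best D to G: D–H–G costing 25
Total via D: 26 + 25 = 51.

51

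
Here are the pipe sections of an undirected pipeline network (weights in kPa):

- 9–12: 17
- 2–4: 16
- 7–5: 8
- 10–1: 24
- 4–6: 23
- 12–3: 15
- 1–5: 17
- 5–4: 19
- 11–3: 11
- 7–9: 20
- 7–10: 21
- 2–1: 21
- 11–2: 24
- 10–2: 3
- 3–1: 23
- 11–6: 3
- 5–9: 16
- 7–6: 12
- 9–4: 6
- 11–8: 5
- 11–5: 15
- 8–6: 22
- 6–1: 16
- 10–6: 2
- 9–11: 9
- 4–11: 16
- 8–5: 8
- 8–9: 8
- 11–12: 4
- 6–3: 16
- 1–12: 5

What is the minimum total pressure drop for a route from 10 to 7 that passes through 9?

34 kPa

Shortest 10→9: 10 → 6 → 11 → 9 = 14
Best 9 to 7: 9 → 7 costing 20
Total via 9: 14 + 20 = 34 kPa.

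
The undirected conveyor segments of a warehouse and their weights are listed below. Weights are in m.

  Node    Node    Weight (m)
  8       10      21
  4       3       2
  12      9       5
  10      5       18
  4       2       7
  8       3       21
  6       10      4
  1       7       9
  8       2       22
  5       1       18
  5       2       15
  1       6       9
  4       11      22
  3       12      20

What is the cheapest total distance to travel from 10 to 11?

62 m

Compare a few routes:
10 - 5 - 2 - 4 - 11: 18+15+7+22 = 62
10 - 8 - 3 - 4 - 11: 21+21+2+22 = 66
Cheapest is 10 - 5 - 2 - 4 - 11 at 62 m.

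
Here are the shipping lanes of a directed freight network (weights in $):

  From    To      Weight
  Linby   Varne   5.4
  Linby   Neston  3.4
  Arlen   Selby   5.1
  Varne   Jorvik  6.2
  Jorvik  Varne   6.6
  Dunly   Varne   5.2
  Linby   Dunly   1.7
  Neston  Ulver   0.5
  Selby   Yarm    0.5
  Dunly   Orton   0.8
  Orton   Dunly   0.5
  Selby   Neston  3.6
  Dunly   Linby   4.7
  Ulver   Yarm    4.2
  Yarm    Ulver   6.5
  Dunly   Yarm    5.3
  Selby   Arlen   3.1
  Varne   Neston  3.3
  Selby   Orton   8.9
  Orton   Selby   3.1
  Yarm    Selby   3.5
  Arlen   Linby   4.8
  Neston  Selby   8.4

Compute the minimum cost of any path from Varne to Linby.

Enumerating some paths:
Varne–Neston–Selby–Arlen–Linby: 3.3+8.4+3.1+4.8 = 19.6
Varne–Neston–Ulver–Yarm–Selby–Arlen–Linby: 3.3+0.5+4.2+3.5+3.1+4.8 = 19.4
Cheapest is Varne–Neston–Ulver–Yarm–Selby–Arlen–Linby at $19.4.

$19.4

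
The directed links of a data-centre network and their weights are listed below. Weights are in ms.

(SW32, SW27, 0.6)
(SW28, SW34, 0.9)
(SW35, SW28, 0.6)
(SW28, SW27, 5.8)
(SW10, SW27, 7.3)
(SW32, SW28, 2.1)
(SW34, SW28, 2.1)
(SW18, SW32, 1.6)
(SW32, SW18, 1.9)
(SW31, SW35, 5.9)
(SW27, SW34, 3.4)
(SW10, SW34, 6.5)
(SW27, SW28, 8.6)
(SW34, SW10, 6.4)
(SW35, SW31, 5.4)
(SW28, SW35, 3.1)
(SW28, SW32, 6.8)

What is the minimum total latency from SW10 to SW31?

Settle nodes by increasing distance from SW10:
SW10: 0
SW34: 6.5  (via SW10)
SW27: 7.3  (via SW10)
SW28: 8.6  (via SW34)
SW35: 11.7  (via SW28)
SW32: 15.4  (via SW28)
SW31: 17.1  (via SW35)
Shortest route: SW10 → SW34 → SW28 → SW35 → SW31 = 17.1 ms.

17.1 ms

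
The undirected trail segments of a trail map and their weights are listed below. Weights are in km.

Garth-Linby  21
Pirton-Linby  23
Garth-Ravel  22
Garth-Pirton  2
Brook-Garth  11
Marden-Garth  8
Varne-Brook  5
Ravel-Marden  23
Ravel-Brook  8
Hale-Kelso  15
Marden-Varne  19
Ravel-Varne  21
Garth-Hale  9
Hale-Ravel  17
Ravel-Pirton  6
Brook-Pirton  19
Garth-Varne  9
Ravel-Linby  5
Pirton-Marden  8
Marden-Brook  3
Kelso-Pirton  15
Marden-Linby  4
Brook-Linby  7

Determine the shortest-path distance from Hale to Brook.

20 km

Compare a few routes:
Hale–Garth–Brook: 9+11 = 20
Hale–Garth–Pirton–Marden–Brook: 9+2+8+3 = 22
The minimum is 20 km via Hale–Garth–Brook.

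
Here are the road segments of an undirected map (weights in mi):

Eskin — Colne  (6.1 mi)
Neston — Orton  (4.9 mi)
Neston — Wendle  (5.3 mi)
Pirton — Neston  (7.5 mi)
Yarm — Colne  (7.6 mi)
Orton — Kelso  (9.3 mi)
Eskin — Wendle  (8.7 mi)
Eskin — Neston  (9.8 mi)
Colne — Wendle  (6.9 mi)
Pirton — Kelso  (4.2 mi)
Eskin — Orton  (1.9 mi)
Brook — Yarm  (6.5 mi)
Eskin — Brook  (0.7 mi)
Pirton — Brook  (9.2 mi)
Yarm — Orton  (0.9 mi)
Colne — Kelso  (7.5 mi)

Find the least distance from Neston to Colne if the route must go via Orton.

12.9 mi

Shortest Neston→Orton: Neston–Orton = 4.9
Best Orton to Colne: Orton–Eskin–Colne costing 8
Total via Orton: 4.9 + 8 = 12.9 mi.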